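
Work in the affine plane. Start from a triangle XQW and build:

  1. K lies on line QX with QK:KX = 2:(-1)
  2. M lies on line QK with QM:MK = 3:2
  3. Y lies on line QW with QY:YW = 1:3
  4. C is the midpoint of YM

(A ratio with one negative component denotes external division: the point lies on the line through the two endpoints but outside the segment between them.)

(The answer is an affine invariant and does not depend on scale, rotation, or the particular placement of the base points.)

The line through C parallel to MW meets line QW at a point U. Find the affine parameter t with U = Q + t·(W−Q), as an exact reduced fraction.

Assign X = (0, 0), Q = (1, 0), W = (0, 1) — the answer is frame-independent, so this choice is without loss of generality.
1. K lies on line QX with QK:KX = 2:(-1) ⇒ K = (-1, 0)
2. M lies on line QK with QM:MK = 3:2 ⇒ M = (-1/5, 0)
3. Y lies on line QW with QY:YW = 1:3 ⇒ Y = (3/4, 1/4)
4. C is the midpoint of YM ⇒ C = (11/40, 1/8)
through C parallel to MW: direction (1/5, 1); meets QW at U = (3/8, 5/8)
U = Q + t·(W−Q) with t = 5/8

t = 5/8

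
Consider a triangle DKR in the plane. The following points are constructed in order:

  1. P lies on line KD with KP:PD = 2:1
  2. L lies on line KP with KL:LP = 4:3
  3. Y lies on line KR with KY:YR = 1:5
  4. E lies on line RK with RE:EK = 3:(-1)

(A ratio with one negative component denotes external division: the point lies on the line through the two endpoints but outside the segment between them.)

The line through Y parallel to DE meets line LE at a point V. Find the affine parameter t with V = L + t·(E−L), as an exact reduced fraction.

Work in coordinates with D = (0, 0), K = (1, 0), R = (0, 1).
1. P lies on line KD with KP:PD = 2:1 ⇒ P = (1/3, 0)
2. L lies on line KP with KL:LP = 4:3 ⇒ L = (13/21, 0)
3. Y lies on line KR with KY:YR = 1:5 ⇒ Y = (5/6, 1/6)
4. E lies on line RK with RE:EK = 3:(-1) ⇒ E = (3/2, -1/2)
through Y parallel to DE: direction (3/2, -1/2); meets LE at V = (-31/78, 15/26)
V = L + t·(E−L) with t = -15/13

t = -15/13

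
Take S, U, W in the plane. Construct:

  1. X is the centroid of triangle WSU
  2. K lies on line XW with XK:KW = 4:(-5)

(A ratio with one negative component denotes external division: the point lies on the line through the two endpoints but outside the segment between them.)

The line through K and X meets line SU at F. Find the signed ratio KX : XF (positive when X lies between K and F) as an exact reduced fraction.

Assign S = (0, 0), U = (1, 0), W = (0, 1) — the answer is frame-independent, so this choice is without loss of generality.
1. X is the centroid of triangle WSU ⇒ X = (1/3, 1/3)
2. K lies on line XW with XK:KW = 4:(-5) ⇒ K = (5/3, -7/3)
line KX meets SU at F = (1/2, 0)
X = K + t·(F−K) with t = 8/7, so KX:XF = 8/7:-1/7

KX:XF = -8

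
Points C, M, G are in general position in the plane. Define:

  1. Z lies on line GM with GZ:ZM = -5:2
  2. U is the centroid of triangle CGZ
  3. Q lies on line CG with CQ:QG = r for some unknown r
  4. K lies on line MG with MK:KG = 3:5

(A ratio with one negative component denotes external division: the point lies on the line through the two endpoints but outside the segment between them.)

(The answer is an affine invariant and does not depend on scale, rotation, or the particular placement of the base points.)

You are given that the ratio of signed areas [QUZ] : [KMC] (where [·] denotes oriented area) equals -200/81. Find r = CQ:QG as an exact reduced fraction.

Work in coordinates with C = (0, 0), M = (1, 0), G = (0, 1).
1. Z lies on line GM with GZ:ZM = -5:2 ⇒ Z = (5/3, -2/3)
2. U is the centroid of triangle CGZ ⇒ U = (5/9, 1/9)
3. With CQ:QG = r, write λ = r/(r+1) so Q = C + λ·(G−C); Q is affine-linear in λ
4. K lies on line MG with MK:KG = 3:5 ⇒ K = (5/8, 3/8)
Every point depending on Q is an affine combination of Q and λ-independent points, so each such coordinate is linear in λ; the λ² term in each signed area is a multiple of (G−C)×(G−C) = 0, so 2·[QUZ] and 2·[KMC] are each linear in λ. Evaluating at λ=0 and λ=1:
  2·[QUZ] = 10/9·λ − 5/9,   2·[KMC] = -3/8
So [QUZ]:[KMC] = (10/9·λ − 5/9) / (-3/8). Setting this equal to -200/81:
  10/9·λ − 5/9 = -200/81·(-3/8)  ⇒  λ = 4/3
Then r = λ/(1−λ) = (4/3)/(-1/3) = -4. Check: with r = -4, Q = (0, 4/3) and [QUZ]:[KMC] = -200/81 as required.

r = -4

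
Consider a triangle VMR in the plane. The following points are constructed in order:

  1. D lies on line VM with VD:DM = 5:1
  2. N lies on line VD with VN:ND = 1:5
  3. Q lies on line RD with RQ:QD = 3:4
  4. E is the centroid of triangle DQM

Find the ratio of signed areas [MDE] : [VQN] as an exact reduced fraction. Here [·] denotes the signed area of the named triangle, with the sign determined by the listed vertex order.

Assign V = (0, 0), M = (1, 0), R = (0, 1) — the answer is frame-independent, so this choice is without loss of generality.
1. D lies on line VM with VD:DM = 5:1 ⇒ D = (5/6, 0)
2. N lies on line VD with VN:ND = 1:5 ⇒ N = (5/36, 0)
3. Q lies on line RD with RQ:QD = 3:4 ⇒ Q = (5/14, 4/7)
4. E is the centroid of triangle DQM ⇒ E = (46/63, 4/21)
2·[MDE] = -2/63, 2·[VQN] = -5/63
[MDE]:[VQN] = -2/63:-5/63 = 2/5

[MDE]:[VQN] = 2/5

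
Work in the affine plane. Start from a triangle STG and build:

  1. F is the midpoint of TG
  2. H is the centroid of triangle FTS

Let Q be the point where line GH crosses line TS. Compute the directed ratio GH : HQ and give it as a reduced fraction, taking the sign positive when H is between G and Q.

GH:HQ = 5

Assign S = (0, 0), T = (1, 0), G = (0, 1) — the answer is frame-independent, so this choice is without loss of generality.
1. F is the midpoint of TG ⇒ F = (1/2, 1/2)
2. H is the centroid of triangle FTS ⇒ H = (1/2, 1/6)
line GH meets TS at Q = (3/5, 0)
H = G + t·(Q−G) with t = 5/6, so GH:HQ = 5/6:1/6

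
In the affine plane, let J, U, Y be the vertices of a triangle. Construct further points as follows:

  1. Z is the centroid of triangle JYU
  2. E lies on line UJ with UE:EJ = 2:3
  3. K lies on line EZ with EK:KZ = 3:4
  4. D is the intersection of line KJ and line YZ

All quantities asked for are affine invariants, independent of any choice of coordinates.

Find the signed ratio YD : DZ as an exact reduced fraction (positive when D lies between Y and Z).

YD:DZ = -17/4

Set J = (0, 0), U = (1, 0), Y = (0, 1); any affine frame gives the same invariant.
1. Z is the centroid of triangle JYU ⇒ Z = (1/3, 1/3)
2. E lies on line UJ with UE:EJ = 2:3 ⇒ E = (3/5, 0)
3. K lies on line EZ with EK:KZ = 3:4 ⇒ K = (17/35, 1/7)
4. D is the intersection of line KJ and line YZ ⇒ D = (17/39, 5/39)
D = Y + t·(Z−Y) with t = 17/13, so YD:DZ = t:(1−t) = 17/13:-4/13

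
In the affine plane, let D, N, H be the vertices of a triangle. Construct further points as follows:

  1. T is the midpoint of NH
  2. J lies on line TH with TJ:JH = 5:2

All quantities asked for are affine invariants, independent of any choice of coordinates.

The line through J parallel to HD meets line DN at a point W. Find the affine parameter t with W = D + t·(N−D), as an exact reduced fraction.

t = 1/7

Choose coordinates D = (0, 0), N = (1, 0), H = (0, 1).
1. T is the midpoint of NH ⇒ T = (1/2, 1/2)
2. J lies on line TH with TJ:JH = 5:2 ⇒ J = (1/7, 6/7)
through J parallel to HD: direction (0, -1); meets DN at W = (1/7, 0)
W = D + t·(N−D) with t = 1/7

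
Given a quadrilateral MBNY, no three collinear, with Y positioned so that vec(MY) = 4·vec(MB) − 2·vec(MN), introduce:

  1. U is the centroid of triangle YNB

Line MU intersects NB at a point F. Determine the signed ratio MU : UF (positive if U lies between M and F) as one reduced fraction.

MU:UF = -4

Assign M = (0, 0), B = (1, 0), N = (0, 1), Y = (4, -2) — the answer is frame-independent, so this choice is without loss of generality.
1. U is the centroid of triangle YNB ⇒ U = (5/3, -1/3)
line MU meets NB at F = (5/4, -1/4)
U = M + t·(F−M) with t = 4/3, so MU:UF = 4/3:-1/3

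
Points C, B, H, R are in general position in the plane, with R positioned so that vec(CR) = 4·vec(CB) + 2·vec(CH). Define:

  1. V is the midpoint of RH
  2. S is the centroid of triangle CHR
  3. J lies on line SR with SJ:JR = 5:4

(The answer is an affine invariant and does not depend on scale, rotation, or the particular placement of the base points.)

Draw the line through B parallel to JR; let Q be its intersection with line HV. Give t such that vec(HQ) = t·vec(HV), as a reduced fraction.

Choose coordinates C = (0, 0), B = (1, 0), H = (0, 1), R = (4, 2).
1. V is the midpoint of RH ⇒ V = (2, 3/2)
2. S is the centroid of triangle CHR ⇒ S = (4/3, 1)
3. J lies on line SR with SJ:JR = 5:4 ⇒ J = (76/27, 14/9)
through B parallel to JR: direction (32/27, 4/9); meets HV at Q = (11, 15/4)
Q = H + t·(V−H) with t = 11/2

t = 11/2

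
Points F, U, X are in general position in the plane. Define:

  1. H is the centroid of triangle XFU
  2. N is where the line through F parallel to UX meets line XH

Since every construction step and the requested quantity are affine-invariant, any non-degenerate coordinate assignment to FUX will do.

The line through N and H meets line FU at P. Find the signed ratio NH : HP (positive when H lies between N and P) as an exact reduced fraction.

Set F = (0, 0), U = (1, 0), X = (0, 1); any affine frame gives the same invariant.
1. H is the centroid of triangle XFU ⇒ H = (1/3, 1/3)
2. N is where the line through F parallel to UX meets line XH ⇒ N = (1, -1)
line NH meets FU at P = (1/2, 0)
H = N + t·(P−N) with t = 4/3, so NH:HP = 4/3:-1/3

NH:HP = -4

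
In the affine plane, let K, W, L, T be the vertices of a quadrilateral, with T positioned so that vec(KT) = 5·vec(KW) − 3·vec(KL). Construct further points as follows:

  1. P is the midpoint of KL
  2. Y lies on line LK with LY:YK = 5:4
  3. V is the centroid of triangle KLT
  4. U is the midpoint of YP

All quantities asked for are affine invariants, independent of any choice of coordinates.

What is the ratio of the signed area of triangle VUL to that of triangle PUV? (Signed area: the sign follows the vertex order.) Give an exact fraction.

Choose coordinates K = (0, 0), W = (1, 0), L = (0, 1), T = (5, -3).
1. P is the midpoint of KL ⇒ P = (0, 1/2)
2. Y lies on line LK with LY:YK = 5:4 ⇒ Y = (0, 4/9)
3. V is the centroid of triangle KLT ⇒ V = (5/3, -2/3)
4. U is the midpoint of YP ⇒ U = (0, 17/36)
2·[VUL] = -95/108, 2·[PUV] = 5/108
[VUL]:[PUV] = -95/108:5/108 = -19

[VUL]:[PUV] = -19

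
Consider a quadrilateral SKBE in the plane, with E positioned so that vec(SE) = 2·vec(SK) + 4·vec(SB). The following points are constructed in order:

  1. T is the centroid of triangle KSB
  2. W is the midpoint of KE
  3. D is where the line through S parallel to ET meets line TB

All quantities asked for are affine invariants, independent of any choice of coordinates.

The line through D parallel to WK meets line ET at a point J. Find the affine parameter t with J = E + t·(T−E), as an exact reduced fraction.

Work in coordinates with S = (0, 0), K = (1, 0), B = (0, 1), E = (2, 4).
1. T is the centroid of triangle KSB ⇒ T = (1/3, 1/3)
2. W is the midpoint of KE ⇒ W = (3/2, 2)
3. D is where the line through S parallel to ET meets line TB ⇒ D = (5/21, 11/21)
through D parallel to WK: direction (-1/2, -2); meets ET at J = (1/63, -23/63)
J = E + t·(T−E) with t = 25/21

t = 25/21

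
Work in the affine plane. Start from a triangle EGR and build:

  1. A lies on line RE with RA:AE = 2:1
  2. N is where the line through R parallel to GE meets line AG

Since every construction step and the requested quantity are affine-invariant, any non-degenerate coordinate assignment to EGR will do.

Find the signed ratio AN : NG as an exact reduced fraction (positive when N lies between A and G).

Work in coordinates with E = (0, 0), G = (1, 0), R = (0, 1).
1. A lies on line RE with RA:AE = 2:1 ⇒ A = (0, 1/3)
2. N is where the line through R parallel to GE meets line AG ⇒ N = (-2, 1)
N = A + t·(G−A) with t = -2, so AN:NG = t:(1−t) = -2:3

AN:NG = -2/3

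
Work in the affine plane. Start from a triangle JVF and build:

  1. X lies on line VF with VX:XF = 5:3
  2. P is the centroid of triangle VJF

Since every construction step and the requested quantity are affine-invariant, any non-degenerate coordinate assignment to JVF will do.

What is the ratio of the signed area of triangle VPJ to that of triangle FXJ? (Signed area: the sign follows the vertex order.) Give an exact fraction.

Work in coordinates with J = (0, 0), V = (1, 0), F = (0, 1).
1. X lies on line VF with VX:XF = 5:3 ⇒ X = (3/8, 5/8)
2. P is the centroid of triangle VJF ⇒ P = (1/3, 1/3)
2·[VPJ] = 1/3, 2·[FXJ] = -3/8
[VPJ]:[FXJ] = 1/3:-3/8 = -8/9

[VPJ]:[FXJ] = -8/9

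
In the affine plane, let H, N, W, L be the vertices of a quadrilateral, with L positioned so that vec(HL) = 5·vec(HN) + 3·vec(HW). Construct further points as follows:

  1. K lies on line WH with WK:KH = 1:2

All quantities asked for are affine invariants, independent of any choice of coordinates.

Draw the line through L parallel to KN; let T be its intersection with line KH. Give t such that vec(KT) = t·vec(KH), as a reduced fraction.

t = -17/2

Work in coordinates with H = (0, 0), N = (1, 0), W = (0, 1), L = (5, 3).
1. K lies on line WH with WK:KH = 1:2 ⇒ K = (0, 2/3)
through L parallel to KN: direction (1, -2/3); meets KH at T = (0, 19/3)
T = K + t·(H−K) with t = -17/2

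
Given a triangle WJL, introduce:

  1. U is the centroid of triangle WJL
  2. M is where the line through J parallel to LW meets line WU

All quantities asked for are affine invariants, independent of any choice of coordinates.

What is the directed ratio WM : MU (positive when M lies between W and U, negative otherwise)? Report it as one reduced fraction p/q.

Work in coordinates with W = (0, 0), J = (1, 0), L = (0, 1).
1. U is the centroid of triangle WJL ⇒ U = (1/3, 1/3)
2. M is where the line through J parallel to LW meets line WU ⇒ M = (1, 1)
M = W + t·(U−W) with t = 3, so WM:MU = t:(1−t) = 3:-2

WM:MU = -3/2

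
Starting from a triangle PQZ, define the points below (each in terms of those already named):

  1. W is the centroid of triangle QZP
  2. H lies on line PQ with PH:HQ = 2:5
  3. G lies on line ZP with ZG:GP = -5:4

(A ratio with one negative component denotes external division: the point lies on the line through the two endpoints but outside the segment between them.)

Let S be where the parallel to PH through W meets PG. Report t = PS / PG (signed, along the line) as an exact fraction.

t = -1/12

Assign P = (0, 0), Q = (1, 0), Z = (0, 1) — the answer is frame-independent, so this choice is without loss of generality.
1. W is the centroid of triangle QZP ⇒ W = (1/3, 1/3)
2. H lies on line PQ with PH:HQ = 2:5 ⇒ H = (2/7, 0)
3. G lies on line ZP with ZG:GP = -5:4 ⇒ G = (0, -4)
through W parallel to PH: direction (2/7, 0); meets PG at S = (0, 1/3)
S = P + t·(G−P) with t = -1/12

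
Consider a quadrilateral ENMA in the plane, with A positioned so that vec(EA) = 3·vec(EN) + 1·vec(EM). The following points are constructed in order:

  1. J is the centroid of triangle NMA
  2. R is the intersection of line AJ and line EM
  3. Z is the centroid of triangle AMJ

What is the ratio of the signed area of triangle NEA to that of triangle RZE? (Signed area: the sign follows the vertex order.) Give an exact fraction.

Work in coordinates with E = (0, 0), N = (1, 0), M = (0, 1), A = (3, 1).
1. J is the centroid of triangle NMA ⇒ J = (4/3, 2/3)
2. R is the intersection of line AJ and line EM ⇒ R = (0, 2/5)
3. Z is the centroid of triangle AMJ ⇒ Z = (13/9, 8/9)
2·[NEA] = -1, 2·[RZE] = -26/45
[NEA]:[RZE] = -1:-26/45 = 45/26

[NEA]:[RZE] = 45/26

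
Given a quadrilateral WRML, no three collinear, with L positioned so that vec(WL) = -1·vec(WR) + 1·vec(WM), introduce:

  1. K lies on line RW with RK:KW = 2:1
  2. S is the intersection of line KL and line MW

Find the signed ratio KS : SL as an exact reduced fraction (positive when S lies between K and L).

KS:SL = 1/3

Choose coordinates W = (0, 0), R = (1, 0), M = (0, 1), L = (-1, 1).
1. K lies on line RW with RK:KW = 2:1 ⇒ K = (1/3, 0)
2. S is the intersection of line KL and line MW ⇒ S = (0, 1/4)
S = K + t·(L−K) with t = 1/4, so KS:SL = t:(1−t) = 1/4:3/4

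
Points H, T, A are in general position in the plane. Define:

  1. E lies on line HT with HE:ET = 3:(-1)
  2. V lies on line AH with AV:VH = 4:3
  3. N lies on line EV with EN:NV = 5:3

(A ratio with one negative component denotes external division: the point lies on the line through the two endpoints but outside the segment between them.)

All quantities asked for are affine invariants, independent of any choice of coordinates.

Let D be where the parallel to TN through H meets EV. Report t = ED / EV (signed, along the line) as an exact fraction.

Assign H = (0, 0), T = (1, 0), A = (0, 1) — the answer is frame-independent, so this choice is without loss of generality.
1. E lies on line HT with HE:ET = 3:(-1) ⇒ E = (3/2, 0)
2. V lies on line AH with AV:VH = 4:3 ⇒ V = (0, 3/7)
3. N lies on line EV with EN:NV = 5:3 ⇒ N = (9/16, 15/56)
through H parallel to TN: direction (-7/16, 15/56); meets EV at D = (-21/16, 45/56)
D = E + t·(V−E) with t = 15/8

t = 15/8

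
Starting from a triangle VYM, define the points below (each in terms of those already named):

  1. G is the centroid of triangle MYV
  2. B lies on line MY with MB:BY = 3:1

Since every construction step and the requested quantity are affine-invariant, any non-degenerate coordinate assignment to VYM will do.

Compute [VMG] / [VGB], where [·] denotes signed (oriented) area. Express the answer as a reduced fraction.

[VMG]:[VGB] = 2

Choose coordinates V = (0, 0), Y = (1, 0), M = (0, 1).
1. G is the centroid of triangle MYV ⇒ G = (1/3, 1/3)
2. B lies on line MY with MB:BY = 3:1 ⇒ B = (3/4, 1/4)
2·[VMG] = -1/3, 2·[VGB] = -1/6
[VMG]:[VGB] = -1/3:-1/6 = 2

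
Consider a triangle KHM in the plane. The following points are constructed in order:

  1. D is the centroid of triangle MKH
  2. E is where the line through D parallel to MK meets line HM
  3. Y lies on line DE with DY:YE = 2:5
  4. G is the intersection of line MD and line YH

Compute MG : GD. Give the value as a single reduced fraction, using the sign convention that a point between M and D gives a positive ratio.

Choose coordinates K = (0, 0), H = (1, 0), M = (0, 1).
1. D is the centroid of triangle MKH ⇒ D = (1/3, 1/3)
2. E is where the line through D parallel to MK meets line HM ⇒ E = (1/3, 2/3)
3. Y lies on line DE with DY:YE = 2:5 ⇒ Y = (1/3, 3/7)
4. G is the intersection of line MD and line YH ⇒ G = (5/19, 9/19)
G = M + t·(D−M) with t = 15/19, so MG:GD = t:(1−t) = 15/19:4/19

MG:GD = 15/4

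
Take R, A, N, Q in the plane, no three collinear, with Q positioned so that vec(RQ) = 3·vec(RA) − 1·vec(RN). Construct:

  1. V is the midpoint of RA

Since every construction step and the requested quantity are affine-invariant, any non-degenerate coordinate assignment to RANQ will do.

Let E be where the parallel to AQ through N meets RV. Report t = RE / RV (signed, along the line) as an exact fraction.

t = 4

Work in coordinates with R = (0, 0), A = (1, 0), N = (0, 1), Q = (3, -1).
1. V is the midpoint of RA ⇒ V = (1/2, 0)
through N parallel to AQ: direction (2, -1); meets RV at E = (2, 0)
E = R + t·(V−R) with t = 4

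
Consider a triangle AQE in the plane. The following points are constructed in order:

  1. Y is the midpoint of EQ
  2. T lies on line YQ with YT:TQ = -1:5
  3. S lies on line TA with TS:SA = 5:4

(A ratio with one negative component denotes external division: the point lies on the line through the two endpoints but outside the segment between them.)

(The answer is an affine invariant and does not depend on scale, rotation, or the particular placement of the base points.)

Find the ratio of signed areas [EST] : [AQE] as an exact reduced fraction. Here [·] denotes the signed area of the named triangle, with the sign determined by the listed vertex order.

[EST]:[AQE] = 5/24

Work in coordinates with A = (0, 0), Q = (1, 0), E = (0, 1).
1. Y is the midpoint of EQ ⇒ Y = (1/2, 1/2)
2. T lies on line YQ with YT:TQ = -1:5 ⇒ T = (3/8, 5/8)
3. S lies on line TA with TS:SA = 5:4 ⇒ S = (1/6, 5/18)
2·[EST] = 5/24, 2·[AQE] = 1
[EST]:[AQE] = 5/24:1 = 5/24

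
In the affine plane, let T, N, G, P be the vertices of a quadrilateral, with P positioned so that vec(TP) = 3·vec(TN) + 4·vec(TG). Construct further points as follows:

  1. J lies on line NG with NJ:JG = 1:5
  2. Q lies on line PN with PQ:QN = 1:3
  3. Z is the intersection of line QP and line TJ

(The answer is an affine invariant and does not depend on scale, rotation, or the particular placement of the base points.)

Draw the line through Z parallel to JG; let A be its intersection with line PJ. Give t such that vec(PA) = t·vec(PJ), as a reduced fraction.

t = 17/18

Set T = (0, 0), N = (1, 0), G = (0, 1), P = (3, 4); any affine frame gives the same invariant.
1. J lies on line NG with NJ:JG = 1:5 ⇒ J = (5/6, 1/6)
2. Q lies on line PN with PQ:QN = 1:3 ⇒ Q = (5/2, 3)
3. Z is the intersection of line QP and line TJ ⇒ Z = (10/9, 2/9)
through Z parallel to JG: direction (-5/6, 5/6); meets PJ at A = (103/108, 41/108)
A = P + t·(J−P) with t = 17/18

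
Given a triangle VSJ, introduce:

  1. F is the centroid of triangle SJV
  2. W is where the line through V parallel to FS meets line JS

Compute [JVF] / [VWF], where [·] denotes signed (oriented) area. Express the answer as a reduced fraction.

Set V = (0, 0), S = (1, 0), J = (0, 1); any affine frame gives the same invariant.
1. F is the centroid of triangle SJV ⇒ F = (1/3, 1/3)
2. W is where the line through V parallel to FS meets line JS ⇒ W = (2, -1)
2·[JVF] = 1/3, 2·[VWF] = 1
[JVF]:[VWF] = 1/3:1 = 1/3

[JVF]:[VWF] = 1/3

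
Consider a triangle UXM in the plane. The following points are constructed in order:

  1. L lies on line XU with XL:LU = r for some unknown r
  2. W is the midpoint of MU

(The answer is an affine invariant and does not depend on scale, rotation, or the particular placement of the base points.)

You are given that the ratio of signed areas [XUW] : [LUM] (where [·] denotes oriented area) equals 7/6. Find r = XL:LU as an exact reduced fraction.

Work in coordinates with U = (0, 0), X = (1, 0), M = (0, 1).
1. With XL:LU = r, write λ = r/(r+1) so L = X + λ·(U−X); L is affine-linear in λ
2. W is the midpoint of MU ⇒ W = (0, 1/2)
Every point depending on L is an affine combination of L and λ-independent points, so each such coordinate is linear in λ; the λ² term in each signed area is a multiple of (U−X)×(U−X) = 0, so 2·[XUW] and 2·[LUM] are each linear in λ. Evaluating at λ=0 and λ=1:
  2·[XUW] = -1/2,   2·[LUM] = λ − 1
So [XUW]:[LUM] = (-1/2) / (λ − 1). Setting this equal to 7/6:
  -1/2 = 7/6·(λ − 1)  ⇒  λ = 4/7
Then r = λ/(1−λ) = (4/7)/(3/7) = 4/3. Check: with r = 4/3, L = (3/7, 0) and [XUW]:[LUM] = 7/6 as required.

r = 4/3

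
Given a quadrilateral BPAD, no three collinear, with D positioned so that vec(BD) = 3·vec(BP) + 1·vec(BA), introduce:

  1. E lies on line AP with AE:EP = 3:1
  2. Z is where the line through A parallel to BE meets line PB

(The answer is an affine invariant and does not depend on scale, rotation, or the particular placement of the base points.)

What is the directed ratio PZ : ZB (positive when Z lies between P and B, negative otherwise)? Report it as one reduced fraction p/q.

PZ:ZB = -4/3

Set B = (0, 0), P = (1, 0), A = (0, 1), D = (3, 1); any affine frame gives the same invariant.
1. E lies on line AP with AE:EP = 3:1 ⇒ E = (3/4, 1/4)
2. Z is where the line through A parallel to BE meets line PB ⇒ Z = (-3, 0)
Z = P + t·(B−P) with t = 4, so PZ:ZB = t:(1−t) = 4:-3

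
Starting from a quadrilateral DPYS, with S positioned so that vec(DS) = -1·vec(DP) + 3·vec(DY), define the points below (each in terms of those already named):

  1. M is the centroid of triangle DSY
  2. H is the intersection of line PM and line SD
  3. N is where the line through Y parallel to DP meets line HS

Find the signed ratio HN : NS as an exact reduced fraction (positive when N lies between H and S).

Choose coordinates D = (0, 0), P = (1, 0), Y = (0, 1), S = (-1, 3).
1. M is the centroid of triangle DSY ⇒ M = (-1/3, 4/3)
2. H is the intersection of line PM and line SD ⇒ H = (-1/2, 3/2)
3. N is where the line through Y parallel to DP meets line HS ⇒ N = (-1/3, 1)
N = H + t·(S−H) with t = -1/3, so HN:NS = t:(1−t) = -1/3:4/3

HN:NS = -1/4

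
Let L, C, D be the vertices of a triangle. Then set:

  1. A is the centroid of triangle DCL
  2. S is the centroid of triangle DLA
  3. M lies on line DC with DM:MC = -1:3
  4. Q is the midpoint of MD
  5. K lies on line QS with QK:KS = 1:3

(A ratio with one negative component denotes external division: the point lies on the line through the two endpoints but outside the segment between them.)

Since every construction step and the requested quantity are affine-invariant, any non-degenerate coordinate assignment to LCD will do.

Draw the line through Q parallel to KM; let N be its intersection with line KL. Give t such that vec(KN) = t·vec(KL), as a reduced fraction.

t = -4/41

Set L = (0, 0), C = (1, 0), D = (0, 1); any affine frame gives the same invariant.
1. A is the centroid of triangle DCL ⇒ A = (1/3, 1/3)
2. S is the centroid of triangle DLA ⇒ S = (1/9, 4/9)
3. M lies on line DC with DM:MC = -1:3 ⇒ M = (-1/2, 3/2)
4. Q is the midpoint of MD ⇒ Q = (-1/4, 5/4)
5. K lies on line QS with QK:KS = 1:3 ⇒ K = (-23/144, 151/144)
through Q parallel to KM: direction (-49/144, 65/144); meets KL at N = (-115/656, 755/656)
N = K + t·(L−K) with t = -4/41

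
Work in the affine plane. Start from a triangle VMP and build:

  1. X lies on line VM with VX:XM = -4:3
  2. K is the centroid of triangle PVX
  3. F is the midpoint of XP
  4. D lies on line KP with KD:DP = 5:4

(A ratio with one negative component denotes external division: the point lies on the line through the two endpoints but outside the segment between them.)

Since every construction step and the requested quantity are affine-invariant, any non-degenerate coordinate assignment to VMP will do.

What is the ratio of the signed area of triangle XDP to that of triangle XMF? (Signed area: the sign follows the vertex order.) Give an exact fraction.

[XDP]:[XMF] = 32/81

Work in coordinates with V = (0, 0), M = (1, 0), P = (0, 1).
1. X lies on line VM with VX:XM = -4:3 ⇒ X = (4, 0)
2. K is the centroid of triangle PVX ⇒ K = (4/3, 1/3)
3. F is the midpoint of XP ⇒ F = (2, 1/2)
4. D lies on line KP with KD:DP = 5:4 ⇒ D = (16/27, 19/27)
2·[XDP] = -16/27, 2·[XMF] = -3/2
[XDP]:[XMF] = -16/27:-3/2 = 32/81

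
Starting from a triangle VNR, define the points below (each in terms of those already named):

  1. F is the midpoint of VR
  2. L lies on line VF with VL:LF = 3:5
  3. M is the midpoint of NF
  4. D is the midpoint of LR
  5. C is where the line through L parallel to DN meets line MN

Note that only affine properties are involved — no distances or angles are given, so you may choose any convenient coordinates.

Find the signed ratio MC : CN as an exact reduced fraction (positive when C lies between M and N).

MC:CN = -23/26

Choose coordinates V = (0, 0), N = (1, 0), R = (0, 1).
1. F is the midpoint of VR ⇒ F = (0, 1/2)
2. L lies on line VF with VL:LF = 3:5 ⇒ L = (0, 3/16)
3. M is the midpoint of NF ⇒ M = (1/2, 1/4)
4. D is the midpoint of LR ⇒ D = (0, 19/32)
5. C is where the line through L parallel to DN meets line MN ⇒ C = (-10/3, 13/6)
C = M + t·(N−M) with t = -23/3, so MC:CN = t:(1−t) = -23/3:26/3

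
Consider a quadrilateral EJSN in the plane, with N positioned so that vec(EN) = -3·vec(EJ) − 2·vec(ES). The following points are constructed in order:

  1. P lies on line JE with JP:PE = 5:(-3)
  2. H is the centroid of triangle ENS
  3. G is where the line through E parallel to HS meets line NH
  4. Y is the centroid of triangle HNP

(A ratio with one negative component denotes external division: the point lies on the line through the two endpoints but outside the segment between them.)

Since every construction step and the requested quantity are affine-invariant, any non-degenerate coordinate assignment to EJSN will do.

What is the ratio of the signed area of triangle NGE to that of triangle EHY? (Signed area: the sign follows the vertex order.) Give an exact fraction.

Work in coordinates with E = (0, 0), J = (1, 0), S = (0, 1), N = (-3, -2).
1. P lies on line JE with JP:PE = 5:(-3) ⇒ P = (-3/2, 0)
2. H is the centroid of triangle ENS ⇒ H = (-1, -1/3)
3. G is where the line through E parallel to HS meets line NH ⇒ G = (1, 4/3)
4. Y is the centroid of triangle HNP ⇒ Y = (-11/6, -7/9)
2·[NGE] = -2, 2·[EHY] = 1/6
[NGE]:[EHY] = -2:1/6 = -12

[NGE]:[EHY] = -12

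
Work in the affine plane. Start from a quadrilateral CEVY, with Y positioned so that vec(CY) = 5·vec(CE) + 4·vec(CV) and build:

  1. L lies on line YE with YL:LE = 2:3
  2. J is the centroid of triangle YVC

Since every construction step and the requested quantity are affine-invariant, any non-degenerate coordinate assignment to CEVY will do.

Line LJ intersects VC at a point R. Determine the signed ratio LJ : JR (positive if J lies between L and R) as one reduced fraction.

LJ:JR = 26/25

Work in coordinates with C = (0, 0), E = (1, 0), V = (0, 1), Y = (5, 4).
1. L lies on line YE with YL:LE = 2:3 ⇒ L = (17/5, 12/5)
2. J is the centroid of triangle YVC ⇒ J = (5/3, 5/3)
line LJ meets VC at R = (0, 25/26)
J = L + t·(R−L) with t = 26/51, so LJ:JR = 26/51:25/51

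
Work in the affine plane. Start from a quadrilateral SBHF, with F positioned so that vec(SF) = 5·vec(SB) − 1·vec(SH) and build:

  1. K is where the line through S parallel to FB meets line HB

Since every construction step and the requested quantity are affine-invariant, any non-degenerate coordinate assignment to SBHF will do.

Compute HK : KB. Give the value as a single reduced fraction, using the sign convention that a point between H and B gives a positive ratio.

HK:KB = -4

Set S = (0, 0), B = (1, 0), H = (0, 1), F = (5, -1); any affine frame gives the same invariant.
1. K is where the line through S parallel to FB meets line HB ⇒ K = (4/3, -1/3)
K = H + t·(B−H) with t = 4/3, so HK:KB = t:(1−t) = 4/3:-1/3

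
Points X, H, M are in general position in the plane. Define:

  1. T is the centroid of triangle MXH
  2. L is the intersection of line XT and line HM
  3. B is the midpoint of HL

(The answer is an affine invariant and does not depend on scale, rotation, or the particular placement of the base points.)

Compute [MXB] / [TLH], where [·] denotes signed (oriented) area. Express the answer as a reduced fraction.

[MXB]:[TLH] = -9/2

Set X = (0, 0), H = (1, 0), M = (0, 1); any affine frame gives the same invariant.
1. T is the centroid of triangle MXH ⇒ T = (1/3, 1/3)
2. L is the intersection of line XT and line HM ⇒ L = (1/2, 1/2)
3. B is the midpoint of HL ⇒ B = (3/4, 1/4)
2·[MXB] = 3/4, 2·[TLH] = -1/6
[MXB]:[TLH] = 3/4:-1/6 = -9/2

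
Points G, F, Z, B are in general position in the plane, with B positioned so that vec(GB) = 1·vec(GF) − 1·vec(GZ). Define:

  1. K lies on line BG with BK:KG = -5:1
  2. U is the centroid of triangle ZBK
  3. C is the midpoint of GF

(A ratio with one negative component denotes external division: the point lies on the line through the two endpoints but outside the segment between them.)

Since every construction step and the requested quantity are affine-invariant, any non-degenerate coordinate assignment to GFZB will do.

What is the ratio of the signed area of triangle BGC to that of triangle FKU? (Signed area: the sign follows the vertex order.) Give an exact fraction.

[BGC]:[FKU] = -6

Set G = (0, 0), F = (1, 0), Z = (0, 1), B = (1, -1); any affine frame gives the same invariant.
1. K lies on line BG with BK:KG = -5:1 ⇒ K = (-1/4, 1/4)
2. U is the centroid of triangle ZBK ⇒ U = (1/4, 1/12)
3. C is the midpoint of GF ⇒ C = (1/2, 0)
2·[BGC] = -1/2, 2·[FKU] = 1/12
[BGC]:[FKU] = -1/2:1/12 = -6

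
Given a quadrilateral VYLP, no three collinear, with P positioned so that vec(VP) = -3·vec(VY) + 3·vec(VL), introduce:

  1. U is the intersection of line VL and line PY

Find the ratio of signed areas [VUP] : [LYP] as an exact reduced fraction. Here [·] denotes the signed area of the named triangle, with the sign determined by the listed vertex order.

Assign V = (0, 0), Y = (1, 0), L = (0, 1), P = (-3, 3) — the answer is frame-independent, so this choice is without loss of generality.
1. U is the intersection of line VL and line PY ⇒ U = (0, 3/4)
2·[VUP] = 9/4, 2·[LYP] = -1
[VUP]:[LYP] = 9/4:-1 = -9/4

[VUP]:[LYP] = -9/4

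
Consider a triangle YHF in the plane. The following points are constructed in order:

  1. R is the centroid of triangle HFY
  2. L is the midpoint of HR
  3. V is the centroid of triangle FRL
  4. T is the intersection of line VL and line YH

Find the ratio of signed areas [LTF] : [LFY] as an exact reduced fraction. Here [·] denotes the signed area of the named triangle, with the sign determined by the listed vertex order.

Set Y = (0, 0), H = (1, 0), F = (0, 1); any affine frame gives the same invariant.
1. R is the centroid of triangle HFY ⇒ R = (1/3, 1/3)
2. L is the midpoint of HR ⇒ L = (2/3, 1/6)
3. V is the centroid of triangle FRL ⇒ V = (1/3, 1/2)
4. T is the intersection of line VL and line YH ⇒ T = (5/6, 0)
2·[LTF] = 1/36, 2·[LFY] = 2/3
[LTF]:[LFY] = 1/36:2/3 = 1/24

[LTF]:[LFY] = 1/24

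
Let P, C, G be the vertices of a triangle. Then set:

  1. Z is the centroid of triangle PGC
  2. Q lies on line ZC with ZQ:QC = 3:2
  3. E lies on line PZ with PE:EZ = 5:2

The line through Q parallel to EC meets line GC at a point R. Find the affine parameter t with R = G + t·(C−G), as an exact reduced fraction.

t = 51/55

Set P = (0, 0), C = (1, 0), G = (0, 1); any affine frame gives the same invariant.
1. Z is the centroid of triangle PGC ⇒ Z = (1/3, 1/3)
2. Q lies on line ZC with ZQ:QC = 3:2 ⇒ Q = (11/15, 2/15)
3. E lies on line PZ with PE:EZ = 5:2 ⇒ E = (5/21, 5/21)
through Q parallel to EC: direction (16/21, -5/21); meets GC at R = (51/55, 4/55)
R = G + t·(C−G) with t = 51/55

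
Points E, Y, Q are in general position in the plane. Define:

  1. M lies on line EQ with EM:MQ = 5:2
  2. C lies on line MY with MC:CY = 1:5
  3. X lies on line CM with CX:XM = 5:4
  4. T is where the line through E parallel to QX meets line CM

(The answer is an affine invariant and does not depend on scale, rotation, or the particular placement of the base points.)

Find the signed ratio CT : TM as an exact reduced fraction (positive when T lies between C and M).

CT:TM = -19/10

Set E = (0, 0), Y = (1, 0), Q = (0, 1); any affine frame gives the same invariant.
1. M lies on line EQ with EM:MQ = 5:2 ⇒ M = (0, 5/7)
2. C lies on line MY with MC:CY = 1:5 ⇒ C = (1/6, 25/42)
3. X lies on line CM with CX:XM = 5:4 ⇒ X = (2/27, 125/189)
4. T is where the line through E parallel to QX meets line CM ⇒ T = (-5/27, 160/189)
T = C + t·(M−C) with t = 19/9, so CT:TM = t:(1−t) = 19/9:-10/9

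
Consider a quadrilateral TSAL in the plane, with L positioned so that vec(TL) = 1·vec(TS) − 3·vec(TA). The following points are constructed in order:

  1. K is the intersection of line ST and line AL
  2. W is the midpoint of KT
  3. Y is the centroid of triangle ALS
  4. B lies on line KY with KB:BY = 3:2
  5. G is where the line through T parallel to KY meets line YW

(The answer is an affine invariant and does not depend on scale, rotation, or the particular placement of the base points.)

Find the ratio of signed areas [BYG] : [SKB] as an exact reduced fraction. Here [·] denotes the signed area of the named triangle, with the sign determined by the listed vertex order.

Work in coordinates with T = (0, 0), S = (1, 0), A = (0, 1), L = (1, -3).
1. K is the intersection of line ST and line AL ⇒ K = (1/4, 0)
2. W is the midpoint of KT ⇒ W = (1/8, 0)
3. Y is the centroid of triangle ALS ⇒ Y = (2/3, -2/3)
4. B lies on line KY with KB:BY = 3:2 ⇒ B = (1/2, -2/5)
5. G is where the line through T parallel to KY meets line YW ⇒ G = (-5/12, 2/3)
2·[BYG] = -1/15, 2·[SKB] = 3/10
[BYG]:[SKB] = -1/15:3/10 = -2/9

[BYG]:[SKB] = -2/9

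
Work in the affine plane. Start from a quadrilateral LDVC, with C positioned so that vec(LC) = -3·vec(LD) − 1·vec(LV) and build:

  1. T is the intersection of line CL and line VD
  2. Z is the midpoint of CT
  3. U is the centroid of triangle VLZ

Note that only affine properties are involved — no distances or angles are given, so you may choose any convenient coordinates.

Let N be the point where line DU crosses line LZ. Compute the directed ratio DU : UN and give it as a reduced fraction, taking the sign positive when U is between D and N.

Set L = (0, 0), D = (1, 0), V = (0, 1), C = (-3, -1); any affine frame gives the same invariant.
1. T is the intersection of line CL and line VD ⇒ T = (3/4, 1/4)
2. Z is the midpoint of CT ⇒ Z = (-9/8, -3/8)
3. U is the centroid of triangle VLZ ⇒ U = (-3/8, 5/24)
line DU meets LZ at N = (5/16, 5/48)
U = D + t·(N−D) with t = 2, so DU:UN = 2:-1

DU:UN = -2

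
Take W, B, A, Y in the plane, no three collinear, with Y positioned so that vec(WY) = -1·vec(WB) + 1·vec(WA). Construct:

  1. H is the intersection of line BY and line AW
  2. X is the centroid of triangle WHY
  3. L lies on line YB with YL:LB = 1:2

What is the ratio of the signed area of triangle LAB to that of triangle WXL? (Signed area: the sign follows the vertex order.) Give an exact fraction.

Assign W = (0, 0), B = (1, 0), A = (0, 1), Y = (-1, 1) — the answer is frame-independent, so this choice is without loss of generality.
1. H is the intersection of line BY and line AW ⇒ H = (0, 1/2)
2. X is the centroid of triangle WHY ⇒ X = (-1/3, 1/2)
3. L lies on line YB with YL:LB = 1:2 ⇒ L = (-1/3, 2/3)
2·[LAB] = -2/3, 2·[WXL] = -1/18
[LAB]:[WXL] = -2/3:-1/18 = 12

[LAB]:[WXL] = 12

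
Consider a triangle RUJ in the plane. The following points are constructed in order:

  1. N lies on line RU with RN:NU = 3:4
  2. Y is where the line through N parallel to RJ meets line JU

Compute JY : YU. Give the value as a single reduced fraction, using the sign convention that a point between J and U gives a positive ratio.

Work in coordinates with R = (0, 0), U = (1, 0), J = (0, 1).
1. N lies on line RU with RN:NU = 3:4 ⇒ N = (3/7, 0)
2. Y is where the line through N parallel to RJ meets line JU ⇒ Y = (3/7, 4/7)
Y = J + t·(U−J) with t = 3/7, so JY:YU = t:(1−t) = 3/7:4/7

JY:YU = 3/4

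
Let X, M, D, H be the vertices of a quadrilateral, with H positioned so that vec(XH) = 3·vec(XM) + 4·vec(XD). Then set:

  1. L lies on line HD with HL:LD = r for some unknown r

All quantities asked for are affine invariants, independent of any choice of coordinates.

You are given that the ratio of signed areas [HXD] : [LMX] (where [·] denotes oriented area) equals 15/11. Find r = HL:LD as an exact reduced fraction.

Set X = (0, 0), M = (1, 0), D = (0, 1), H = (3, 4); any affine frame gives the same invariant.
1. With HL:LD = r, write λ = r/(r+1) so L = H + λ·(D−H); L is affine-linear in λ
Every point depending on L is an affine combination of L and λ-independent points, so each such coordinate is linear in λ; the λ² term in each signed area is a multiple of (D−H)×(D−H) = 0, so 2·[HXD] and 2·[LMX] are each linear in λ. Evaluating at λ=0 and λ=1:
  2·[HXD] = -3,   2·[LMX] = 3·λ − 4
So [HXD]:[LMX] = (-3) / (3·λ − 4). Setting this equal to 15/11:
  -3 = 15/11·(3·λ − 4)  ⇒  λ = 3/5
Then r = λ/(1−λ) = (3/5)/(2/5) = 3/2. Check: with r = 3/2, L = (6/5, 11/5) and [HXD]:[LMX] = 15/11 as required.

r = 3/2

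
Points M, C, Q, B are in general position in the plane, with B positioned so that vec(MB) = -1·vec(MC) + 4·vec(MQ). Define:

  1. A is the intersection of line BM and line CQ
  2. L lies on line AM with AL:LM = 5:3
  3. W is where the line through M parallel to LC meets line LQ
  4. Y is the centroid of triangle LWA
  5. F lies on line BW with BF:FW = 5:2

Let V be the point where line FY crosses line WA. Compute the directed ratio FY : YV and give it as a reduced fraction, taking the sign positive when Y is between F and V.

Set M = (0, 0), C = (1, 0), Q = (0, 1), B = (-1, 4); any affine frame gives the same invariant.
1. A is the intersection of line BM and line CQ ⇒ A = (-1/3, 4/3)
2. L lies on line AM with AL:LM = 5:3 ⇒ L = (-1/8, 1/2)
3. W is where the line through M parallel to LC meets line LQ ⇒ W = (-9/40, 1/10)
4. Y is the centroid of triangle LWA ⇒ Y = (-41/180, 29/45)
5. F lies on line BW with BF:FW = 5:2 ⇒ F = (-25/56, 17/14)
line FY meets WA at V = (-4499/15720, 3131/3930)
Y = F + t·(V−F) with t = 131/96, so FY:YV = 131/96:-35/96

FY:YV = -131/35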